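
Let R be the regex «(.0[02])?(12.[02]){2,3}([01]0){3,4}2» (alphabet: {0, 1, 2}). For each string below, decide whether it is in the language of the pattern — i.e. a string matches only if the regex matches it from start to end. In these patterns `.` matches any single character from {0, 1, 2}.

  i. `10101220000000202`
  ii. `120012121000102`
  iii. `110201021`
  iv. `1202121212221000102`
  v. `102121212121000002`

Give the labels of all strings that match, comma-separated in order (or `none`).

ii, iv, v

i → no match
ii → match
iii → no match — must end with `02`
iv → match
v → match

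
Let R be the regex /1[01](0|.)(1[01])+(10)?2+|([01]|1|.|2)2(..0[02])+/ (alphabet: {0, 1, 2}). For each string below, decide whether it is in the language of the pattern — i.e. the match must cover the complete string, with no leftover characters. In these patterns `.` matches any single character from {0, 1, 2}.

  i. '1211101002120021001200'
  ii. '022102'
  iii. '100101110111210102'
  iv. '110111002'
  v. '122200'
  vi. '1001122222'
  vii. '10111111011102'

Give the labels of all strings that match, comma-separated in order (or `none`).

ii, v, vi, vii

i → no match
ii. '022102' → match
iii → no match
iv. '110111002' → no match
v. '122200' → match
vi. '1001122222' → match
vii → match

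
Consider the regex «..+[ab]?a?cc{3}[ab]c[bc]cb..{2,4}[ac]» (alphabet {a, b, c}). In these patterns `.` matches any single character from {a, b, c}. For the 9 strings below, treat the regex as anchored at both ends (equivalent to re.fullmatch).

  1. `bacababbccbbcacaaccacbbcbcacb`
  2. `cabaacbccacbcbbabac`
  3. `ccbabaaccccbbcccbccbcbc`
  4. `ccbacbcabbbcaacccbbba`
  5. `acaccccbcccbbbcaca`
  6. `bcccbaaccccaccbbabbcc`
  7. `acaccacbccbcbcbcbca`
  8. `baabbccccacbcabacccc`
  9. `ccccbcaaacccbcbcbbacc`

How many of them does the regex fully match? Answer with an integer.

1

1 → no match
2 → no match
3 → no match
4 → no match
5 → match
6 → no match
7 → no match
8 → no match
9 → no match
Total matched: 1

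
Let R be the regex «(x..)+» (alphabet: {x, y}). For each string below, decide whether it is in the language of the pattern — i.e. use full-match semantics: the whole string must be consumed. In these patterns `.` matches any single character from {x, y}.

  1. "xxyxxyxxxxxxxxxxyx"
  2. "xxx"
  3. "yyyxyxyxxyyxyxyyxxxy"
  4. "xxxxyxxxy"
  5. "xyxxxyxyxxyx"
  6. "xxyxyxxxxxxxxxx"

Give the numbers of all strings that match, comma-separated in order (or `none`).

1, 2, 4, 5, 6

1 → match
2 → match
3 → no match — must start with "x"
4 → match
5 → match
6 → match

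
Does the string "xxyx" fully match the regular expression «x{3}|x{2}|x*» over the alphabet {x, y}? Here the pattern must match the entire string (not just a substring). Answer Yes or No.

No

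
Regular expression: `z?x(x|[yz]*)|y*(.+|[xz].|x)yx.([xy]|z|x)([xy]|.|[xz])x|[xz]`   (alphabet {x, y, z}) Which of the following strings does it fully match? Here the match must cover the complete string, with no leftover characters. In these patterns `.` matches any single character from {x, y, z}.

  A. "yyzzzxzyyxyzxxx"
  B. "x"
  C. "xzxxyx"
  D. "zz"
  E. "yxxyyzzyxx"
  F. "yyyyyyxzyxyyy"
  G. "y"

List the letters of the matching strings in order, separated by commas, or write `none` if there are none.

B

A → no match
B → match
C → no match
D → no match
E → no match
F → no match
G → no match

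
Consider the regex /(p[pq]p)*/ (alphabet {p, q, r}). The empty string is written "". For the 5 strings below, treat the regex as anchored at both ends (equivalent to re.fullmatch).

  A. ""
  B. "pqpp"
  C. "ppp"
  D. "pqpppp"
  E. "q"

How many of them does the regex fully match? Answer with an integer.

3

A → match
B → no match
C → match
D → match
E → no match
Total matched: 3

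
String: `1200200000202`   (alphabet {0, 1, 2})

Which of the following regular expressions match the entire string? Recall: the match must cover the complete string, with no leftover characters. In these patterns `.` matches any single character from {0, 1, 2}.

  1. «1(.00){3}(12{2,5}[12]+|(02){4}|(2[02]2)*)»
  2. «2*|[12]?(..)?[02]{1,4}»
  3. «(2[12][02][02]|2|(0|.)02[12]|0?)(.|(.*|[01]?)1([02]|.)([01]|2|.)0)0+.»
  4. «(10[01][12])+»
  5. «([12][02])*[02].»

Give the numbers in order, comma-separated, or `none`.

1 → match
2 → no match
3 → no match
4 → no match — must start with `10`
5 → no match

1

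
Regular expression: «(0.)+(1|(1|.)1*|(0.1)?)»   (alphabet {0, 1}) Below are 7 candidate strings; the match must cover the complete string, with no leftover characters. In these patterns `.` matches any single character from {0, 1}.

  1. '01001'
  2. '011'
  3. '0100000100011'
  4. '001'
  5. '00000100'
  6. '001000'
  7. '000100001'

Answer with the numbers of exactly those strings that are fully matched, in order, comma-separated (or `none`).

1 → match
2 → match
3 → match
4 → match
5 → match
6 → no match
7 → match

1, 2, 3, 4, 5, 7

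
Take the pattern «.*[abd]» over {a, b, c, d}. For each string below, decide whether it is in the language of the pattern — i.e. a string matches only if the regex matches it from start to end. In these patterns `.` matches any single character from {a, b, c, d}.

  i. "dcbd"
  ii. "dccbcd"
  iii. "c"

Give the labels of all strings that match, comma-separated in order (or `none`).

i → match
ii → match
iii → no match

i, ii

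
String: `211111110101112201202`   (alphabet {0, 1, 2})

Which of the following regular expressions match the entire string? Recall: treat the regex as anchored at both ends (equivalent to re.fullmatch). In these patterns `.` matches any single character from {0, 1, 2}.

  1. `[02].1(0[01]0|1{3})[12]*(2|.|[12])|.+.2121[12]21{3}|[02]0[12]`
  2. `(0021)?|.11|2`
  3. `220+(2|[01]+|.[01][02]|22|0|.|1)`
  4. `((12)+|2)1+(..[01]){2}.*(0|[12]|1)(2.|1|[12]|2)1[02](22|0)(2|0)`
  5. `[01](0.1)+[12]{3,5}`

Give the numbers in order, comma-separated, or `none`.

4

1 → no match
2 → no match
3 → no match — must start with `220`
4 → match
5 → no match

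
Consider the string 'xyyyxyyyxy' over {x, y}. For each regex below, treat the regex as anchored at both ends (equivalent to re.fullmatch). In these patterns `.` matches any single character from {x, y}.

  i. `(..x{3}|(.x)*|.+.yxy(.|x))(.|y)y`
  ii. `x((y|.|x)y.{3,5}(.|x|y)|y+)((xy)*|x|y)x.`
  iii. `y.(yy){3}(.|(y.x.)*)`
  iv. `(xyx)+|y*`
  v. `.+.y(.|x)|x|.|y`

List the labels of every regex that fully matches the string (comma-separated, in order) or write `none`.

ii

i → no match
ii → match
iii → no match — must start with 'y'
iv → no match
v → no match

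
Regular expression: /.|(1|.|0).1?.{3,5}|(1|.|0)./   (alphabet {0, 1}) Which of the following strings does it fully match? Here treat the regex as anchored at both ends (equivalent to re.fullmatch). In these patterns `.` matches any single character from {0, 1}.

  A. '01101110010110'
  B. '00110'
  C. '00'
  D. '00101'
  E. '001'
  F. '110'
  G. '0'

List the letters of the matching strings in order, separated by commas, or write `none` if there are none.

A → no match
B → match
C → match
D → match
E → no match
F → no match
G → match

B, C, D, G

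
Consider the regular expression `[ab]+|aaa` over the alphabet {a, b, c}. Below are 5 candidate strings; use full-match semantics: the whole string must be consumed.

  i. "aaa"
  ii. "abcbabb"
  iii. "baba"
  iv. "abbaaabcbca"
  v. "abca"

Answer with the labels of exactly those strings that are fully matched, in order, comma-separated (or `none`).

i → match
ii → no match
iii → match
iv → no match
v → no match

i, iii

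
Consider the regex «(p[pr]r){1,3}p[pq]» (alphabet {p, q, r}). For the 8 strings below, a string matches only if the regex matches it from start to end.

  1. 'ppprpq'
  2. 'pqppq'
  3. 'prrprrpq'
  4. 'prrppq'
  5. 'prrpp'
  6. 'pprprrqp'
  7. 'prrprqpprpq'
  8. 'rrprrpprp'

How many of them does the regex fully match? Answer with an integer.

2

1 → no match
2 → no match
3 → match
4 → no match
5 → match
6 → no match
7 → no match
8 → no match — must start with 'p'
Total matched: 2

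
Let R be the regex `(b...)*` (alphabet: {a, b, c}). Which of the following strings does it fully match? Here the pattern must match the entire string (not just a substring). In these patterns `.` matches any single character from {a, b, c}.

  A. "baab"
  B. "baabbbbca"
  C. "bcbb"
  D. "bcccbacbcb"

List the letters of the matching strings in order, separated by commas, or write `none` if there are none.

A, C

A → match
B → no match
C → match
D → no match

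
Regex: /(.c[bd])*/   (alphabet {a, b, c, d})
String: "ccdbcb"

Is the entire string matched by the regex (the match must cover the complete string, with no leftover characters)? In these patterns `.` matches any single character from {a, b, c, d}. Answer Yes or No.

Yes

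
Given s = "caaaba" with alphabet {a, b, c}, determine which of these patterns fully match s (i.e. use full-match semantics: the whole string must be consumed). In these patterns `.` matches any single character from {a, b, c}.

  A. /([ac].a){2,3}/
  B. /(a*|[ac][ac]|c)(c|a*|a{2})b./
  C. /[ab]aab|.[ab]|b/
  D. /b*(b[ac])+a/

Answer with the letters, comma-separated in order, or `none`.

A, B

A → match
B → match
C → no match
D → no match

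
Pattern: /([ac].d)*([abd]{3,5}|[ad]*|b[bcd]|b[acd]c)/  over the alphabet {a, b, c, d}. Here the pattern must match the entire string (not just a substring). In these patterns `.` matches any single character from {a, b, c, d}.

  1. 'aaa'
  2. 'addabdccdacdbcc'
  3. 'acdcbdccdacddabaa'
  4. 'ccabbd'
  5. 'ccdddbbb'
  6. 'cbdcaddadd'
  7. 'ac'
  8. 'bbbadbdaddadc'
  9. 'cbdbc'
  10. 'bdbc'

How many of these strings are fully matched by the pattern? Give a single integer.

1 → match
2 → match
3 → match
4 → no match
5 → match
6 → match
7 → no match
8 → no match
9 → match
10 → no match
Total matched: 6

6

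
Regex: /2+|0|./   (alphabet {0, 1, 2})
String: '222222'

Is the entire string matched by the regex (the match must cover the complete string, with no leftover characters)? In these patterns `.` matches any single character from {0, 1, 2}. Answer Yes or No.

Yes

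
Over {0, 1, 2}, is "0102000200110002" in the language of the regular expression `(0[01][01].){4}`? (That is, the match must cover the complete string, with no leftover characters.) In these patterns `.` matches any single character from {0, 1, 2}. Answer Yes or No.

Yes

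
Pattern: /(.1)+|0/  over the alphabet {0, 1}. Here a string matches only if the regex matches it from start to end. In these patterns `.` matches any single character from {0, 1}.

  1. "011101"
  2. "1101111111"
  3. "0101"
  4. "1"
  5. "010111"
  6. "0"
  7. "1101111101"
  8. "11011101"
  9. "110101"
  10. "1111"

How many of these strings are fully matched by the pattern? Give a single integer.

9

1 → match
2 → match
3 → match
4 → no match
5 → match
6 → match
7 → match
8 → match
9 → match
10 → match
Total matched: 9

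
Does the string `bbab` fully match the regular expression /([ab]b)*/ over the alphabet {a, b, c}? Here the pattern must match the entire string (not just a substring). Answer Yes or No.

Yes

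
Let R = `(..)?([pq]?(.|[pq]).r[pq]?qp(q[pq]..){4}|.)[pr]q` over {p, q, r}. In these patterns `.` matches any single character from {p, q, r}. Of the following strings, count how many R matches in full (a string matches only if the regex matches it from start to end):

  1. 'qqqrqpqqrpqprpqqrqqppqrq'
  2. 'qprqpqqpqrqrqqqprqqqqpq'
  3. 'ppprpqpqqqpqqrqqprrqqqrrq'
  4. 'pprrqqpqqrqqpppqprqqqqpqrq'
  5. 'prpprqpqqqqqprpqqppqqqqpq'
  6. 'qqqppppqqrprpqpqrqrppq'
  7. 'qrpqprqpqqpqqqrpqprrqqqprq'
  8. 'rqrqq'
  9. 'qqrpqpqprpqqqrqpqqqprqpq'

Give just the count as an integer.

5

1 → match
2 → no match
3 → match
4 → no match
5 → match
6 → no match
7 → match
8 → no match
9 → match
Total matched: 5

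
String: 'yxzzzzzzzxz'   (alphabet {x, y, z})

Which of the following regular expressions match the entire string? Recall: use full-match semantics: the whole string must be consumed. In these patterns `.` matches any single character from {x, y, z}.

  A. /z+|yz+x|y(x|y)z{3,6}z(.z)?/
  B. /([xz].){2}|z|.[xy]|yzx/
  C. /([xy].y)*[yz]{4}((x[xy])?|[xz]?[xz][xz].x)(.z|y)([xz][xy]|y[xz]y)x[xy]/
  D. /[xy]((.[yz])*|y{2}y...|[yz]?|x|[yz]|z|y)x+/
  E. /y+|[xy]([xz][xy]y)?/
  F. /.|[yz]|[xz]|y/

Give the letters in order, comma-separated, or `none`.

A → match
B → no match
C → no match
D → no match — must end with 'x'
E → no match
F → no match

A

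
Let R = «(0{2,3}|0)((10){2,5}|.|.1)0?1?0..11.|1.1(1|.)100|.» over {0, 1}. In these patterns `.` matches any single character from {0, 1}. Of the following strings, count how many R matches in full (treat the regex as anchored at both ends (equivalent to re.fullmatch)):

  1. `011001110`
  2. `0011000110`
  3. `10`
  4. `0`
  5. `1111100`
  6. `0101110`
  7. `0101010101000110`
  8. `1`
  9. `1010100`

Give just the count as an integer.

1 → match
2 → match
3 → no match
4 → match
5 → match
6 → no match
7 → match
8 → match
9 → match
Total matched: 7

7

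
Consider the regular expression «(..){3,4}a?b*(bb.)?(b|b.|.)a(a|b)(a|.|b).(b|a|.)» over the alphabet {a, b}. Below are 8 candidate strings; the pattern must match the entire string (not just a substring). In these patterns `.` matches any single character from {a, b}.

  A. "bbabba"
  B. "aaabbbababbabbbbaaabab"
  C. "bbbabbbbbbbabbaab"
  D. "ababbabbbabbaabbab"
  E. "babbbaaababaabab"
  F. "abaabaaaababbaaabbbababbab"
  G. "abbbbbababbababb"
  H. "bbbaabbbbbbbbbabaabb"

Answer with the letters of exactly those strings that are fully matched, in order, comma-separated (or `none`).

G

A → no match
B → no match
C → no match
D → no match
E → no match
F → no match
G → match
H → no match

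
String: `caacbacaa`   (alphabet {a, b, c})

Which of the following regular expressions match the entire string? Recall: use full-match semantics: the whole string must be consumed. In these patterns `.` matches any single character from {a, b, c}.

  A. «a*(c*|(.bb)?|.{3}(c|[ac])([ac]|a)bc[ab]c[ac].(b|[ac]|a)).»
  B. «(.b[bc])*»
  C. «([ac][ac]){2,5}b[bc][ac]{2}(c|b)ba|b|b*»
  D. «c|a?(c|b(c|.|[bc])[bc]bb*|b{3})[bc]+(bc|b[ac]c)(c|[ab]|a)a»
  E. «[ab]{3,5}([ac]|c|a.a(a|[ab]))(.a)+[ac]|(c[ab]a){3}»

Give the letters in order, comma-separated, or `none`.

A → no match
B → no match
C → no match
D → no match
E → match

E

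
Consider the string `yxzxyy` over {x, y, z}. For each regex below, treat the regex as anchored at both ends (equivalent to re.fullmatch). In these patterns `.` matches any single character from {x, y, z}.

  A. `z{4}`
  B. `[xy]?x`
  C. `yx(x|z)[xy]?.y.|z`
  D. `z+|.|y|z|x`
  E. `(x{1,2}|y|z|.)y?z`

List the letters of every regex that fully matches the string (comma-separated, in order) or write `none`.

C

A → no match — must start with `z`
B → no match — must end with `x`
C → match
D → no match
E → no match — must end with `z`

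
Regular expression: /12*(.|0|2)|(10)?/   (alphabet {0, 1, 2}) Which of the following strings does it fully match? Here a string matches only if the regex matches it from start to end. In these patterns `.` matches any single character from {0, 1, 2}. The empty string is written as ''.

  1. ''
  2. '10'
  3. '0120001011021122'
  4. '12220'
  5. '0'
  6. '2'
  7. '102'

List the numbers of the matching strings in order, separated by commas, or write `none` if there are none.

1, 2, 4

1 → match
2 → match
3 → no match
4 → match
5 → no match
6 → no match
7 → no match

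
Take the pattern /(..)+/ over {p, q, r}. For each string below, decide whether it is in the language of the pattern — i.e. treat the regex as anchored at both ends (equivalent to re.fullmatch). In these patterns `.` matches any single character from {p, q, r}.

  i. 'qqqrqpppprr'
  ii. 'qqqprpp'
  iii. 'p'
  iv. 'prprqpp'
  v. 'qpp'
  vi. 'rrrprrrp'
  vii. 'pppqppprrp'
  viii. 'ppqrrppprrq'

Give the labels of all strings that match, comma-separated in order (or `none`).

vi, vii

i → no match
ii → no match
iii → no match
iv → no match
v → no match
vi → match
vii → match
viii → no match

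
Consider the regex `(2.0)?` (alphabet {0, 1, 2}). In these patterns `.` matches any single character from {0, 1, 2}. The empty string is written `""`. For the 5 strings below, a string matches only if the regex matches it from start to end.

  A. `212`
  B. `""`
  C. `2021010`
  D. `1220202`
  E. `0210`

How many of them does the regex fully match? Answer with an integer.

A → no match
B → match
C → no match
D → no match
E → no match
Total matched: 1

1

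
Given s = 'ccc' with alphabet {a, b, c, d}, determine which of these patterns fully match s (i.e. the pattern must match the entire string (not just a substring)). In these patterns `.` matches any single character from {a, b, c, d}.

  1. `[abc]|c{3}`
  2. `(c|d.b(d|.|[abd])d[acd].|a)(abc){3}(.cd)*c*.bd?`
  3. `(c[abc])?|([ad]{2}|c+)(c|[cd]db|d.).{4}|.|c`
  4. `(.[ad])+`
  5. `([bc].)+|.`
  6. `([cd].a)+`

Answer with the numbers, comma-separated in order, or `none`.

1 → match
2 → no match
3 → no match
4 → no match
5 → no match
6 → no match — must end with 'a'

1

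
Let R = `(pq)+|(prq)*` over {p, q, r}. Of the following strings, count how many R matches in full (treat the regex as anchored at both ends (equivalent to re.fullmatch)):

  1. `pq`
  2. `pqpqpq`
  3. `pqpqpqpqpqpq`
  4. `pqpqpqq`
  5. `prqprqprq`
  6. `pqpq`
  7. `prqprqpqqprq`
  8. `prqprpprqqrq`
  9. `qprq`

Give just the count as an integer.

5

1 → match
2 → match
3 → match
4 → no match
5 → match
6 → match
7 → no match
8 → no match
9 → no match
Total matched: 5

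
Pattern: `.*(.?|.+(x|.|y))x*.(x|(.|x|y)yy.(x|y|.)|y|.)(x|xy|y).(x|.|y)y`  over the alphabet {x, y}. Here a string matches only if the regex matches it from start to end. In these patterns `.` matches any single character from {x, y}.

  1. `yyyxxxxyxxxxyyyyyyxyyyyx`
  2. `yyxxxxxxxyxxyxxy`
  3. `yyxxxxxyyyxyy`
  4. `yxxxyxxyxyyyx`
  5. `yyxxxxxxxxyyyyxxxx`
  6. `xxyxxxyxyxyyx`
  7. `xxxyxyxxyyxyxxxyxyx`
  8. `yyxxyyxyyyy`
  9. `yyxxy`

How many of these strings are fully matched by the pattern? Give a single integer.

3

1 → no match — must end with `y`
2 → match
3 → match
4 → no match — must end with `y`
5 → no match — must end with `y`
6 → no match — must end with `y`
7 → no match — must end with `y`
8 → match
9 → no match
Total matched: 3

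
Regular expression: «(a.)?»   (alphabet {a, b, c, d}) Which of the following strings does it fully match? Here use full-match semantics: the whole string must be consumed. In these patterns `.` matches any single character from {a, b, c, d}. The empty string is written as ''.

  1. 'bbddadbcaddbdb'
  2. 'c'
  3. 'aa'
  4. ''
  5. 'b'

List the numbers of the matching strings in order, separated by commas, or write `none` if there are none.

3, 4

1 → no match
2. 'c' → no match
3. 'aa' → match
4. '' → match
5. 'b' → no match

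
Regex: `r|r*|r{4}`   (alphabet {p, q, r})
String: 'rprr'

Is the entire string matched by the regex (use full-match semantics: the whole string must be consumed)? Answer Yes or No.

No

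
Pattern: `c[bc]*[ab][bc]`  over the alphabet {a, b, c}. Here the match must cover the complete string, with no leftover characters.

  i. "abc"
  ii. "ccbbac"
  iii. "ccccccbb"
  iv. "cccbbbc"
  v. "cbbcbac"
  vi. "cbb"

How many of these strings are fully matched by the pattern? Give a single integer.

5

i → no match — must start with "c"
ii → match
iii → match
iv → match
v → match
vi → match
Total matched: 5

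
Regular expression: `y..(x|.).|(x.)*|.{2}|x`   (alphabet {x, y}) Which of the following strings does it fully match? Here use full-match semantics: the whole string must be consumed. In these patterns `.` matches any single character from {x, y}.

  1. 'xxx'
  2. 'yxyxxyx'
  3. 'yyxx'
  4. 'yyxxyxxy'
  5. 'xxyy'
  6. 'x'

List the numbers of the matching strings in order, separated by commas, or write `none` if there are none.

6

1 → no match
2 → no match
3 → no match
4 → no match
5 → no match
6 → match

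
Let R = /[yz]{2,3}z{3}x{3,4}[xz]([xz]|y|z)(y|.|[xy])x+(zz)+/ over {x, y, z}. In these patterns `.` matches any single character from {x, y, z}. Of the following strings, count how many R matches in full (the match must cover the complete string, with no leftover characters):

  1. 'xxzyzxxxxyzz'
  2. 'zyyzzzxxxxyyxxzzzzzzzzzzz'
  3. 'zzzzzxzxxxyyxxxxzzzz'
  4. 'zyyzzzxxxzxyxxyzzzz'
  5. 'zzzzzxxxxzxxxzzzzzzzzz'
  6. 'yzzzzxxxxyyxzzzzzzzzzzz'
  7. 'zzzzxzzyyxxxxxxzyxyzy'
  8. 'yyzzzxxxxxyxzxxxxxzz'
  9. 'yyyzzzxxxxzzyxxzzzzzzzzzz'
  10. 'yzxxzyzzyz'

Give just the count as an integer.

1

1 → no match
2 → no match
3 → no match
4 → no match
5 → no match
6 → no match
7 → no match — must end with 'zz'
8 → no match
9 → match
10 → no match — must end with 'zz'
Total matched: 1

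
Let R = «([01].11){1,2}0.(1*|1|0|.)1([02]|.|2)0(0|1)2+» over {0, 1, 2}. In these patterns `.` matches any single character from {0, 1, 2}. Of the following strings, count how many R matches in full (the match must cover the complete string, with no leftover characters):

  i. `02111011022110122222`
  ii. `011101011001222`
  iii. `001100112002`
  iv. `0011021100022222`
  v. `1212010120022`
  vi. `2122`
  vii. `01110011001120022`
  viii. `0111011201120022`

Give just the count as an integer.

i → match
ii → no match
iii → match
iv → match
v → no match
vi → no match
vii → match
viii → no match
Total matched: 4

4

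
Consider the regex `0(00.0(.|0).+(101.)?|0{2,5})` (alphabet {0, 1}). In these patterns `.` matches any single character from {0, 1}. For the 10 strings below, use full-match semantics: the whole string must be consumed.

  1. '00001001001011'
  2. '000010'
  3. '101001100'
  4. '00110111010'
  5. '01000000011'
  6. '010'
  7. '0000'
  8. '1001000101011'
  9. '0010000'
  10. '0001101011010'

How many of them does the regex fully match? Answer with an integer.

1 → no match
2 → no match
3 → no match — must start with '0'
4 → no match
5 → no match
6 → no match
7 → match
8 → no match — must start with '0'
9 → no match
10 → no match
Total matched: 1

1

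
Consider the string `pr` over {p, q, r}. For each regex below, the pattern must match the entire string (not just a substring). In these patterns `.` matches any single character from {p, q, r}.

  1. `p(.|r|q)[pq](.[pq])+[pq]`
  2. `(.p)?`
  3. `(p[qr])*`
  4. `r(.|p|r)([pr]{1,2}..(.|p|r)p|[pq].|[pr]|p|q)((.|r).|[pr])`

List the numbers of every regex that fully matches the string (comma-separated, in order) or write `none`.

3

1 → no match
2 → no match
3 → match
4 → no match — must start with `r`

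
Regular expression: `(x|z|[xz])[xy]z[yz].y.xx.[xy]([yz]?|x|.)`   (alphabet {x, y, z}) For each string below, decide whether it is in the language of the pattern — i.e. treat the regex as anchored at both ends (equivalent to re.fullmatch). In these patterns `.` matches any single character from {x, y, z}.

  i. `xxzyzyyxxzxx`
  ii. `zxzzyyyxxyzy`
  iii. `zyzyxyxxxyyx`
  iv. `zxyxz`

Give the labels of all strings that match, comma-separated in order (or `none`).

i → match
ii → no match
iii → match
iv → no match

i, iii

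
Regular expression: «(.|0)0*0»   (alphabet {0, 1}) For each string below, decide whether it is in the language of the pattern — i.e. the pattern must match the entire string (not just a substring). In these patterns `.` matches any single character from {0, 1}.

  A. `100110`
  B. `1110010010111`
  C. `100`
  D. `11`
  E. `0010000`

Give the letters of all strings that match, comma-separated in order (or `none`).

C

A → no match
B → no match — must end with `0`
C → match
D → no match — must end with `0`
E → no match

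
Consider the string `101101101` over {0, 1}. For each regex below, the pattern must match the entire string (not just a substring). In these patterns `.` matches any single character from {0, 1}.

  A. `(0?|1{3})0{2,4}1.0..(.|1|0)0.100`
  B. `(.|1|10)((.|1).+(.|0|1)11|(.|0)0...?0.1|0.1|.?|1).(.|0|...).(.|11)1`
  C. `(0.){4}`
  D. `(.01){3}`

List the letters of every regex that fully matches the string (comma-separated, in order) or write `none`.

B, D

A → no match — must end with `100`
B → match
C → no match — must start with `0`
D → match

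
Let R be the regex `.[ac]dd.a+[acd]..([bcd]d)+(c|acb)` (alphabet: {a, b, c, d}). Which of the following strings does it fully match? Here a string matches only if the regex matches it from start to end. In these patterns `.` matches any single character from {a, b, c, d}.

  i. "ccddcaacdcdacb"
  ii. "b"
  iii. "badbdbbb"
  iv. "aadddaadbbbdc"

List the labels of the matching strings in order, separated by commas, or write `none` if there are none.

i, iv

i → match
ii → no match
iii → no match
iv → match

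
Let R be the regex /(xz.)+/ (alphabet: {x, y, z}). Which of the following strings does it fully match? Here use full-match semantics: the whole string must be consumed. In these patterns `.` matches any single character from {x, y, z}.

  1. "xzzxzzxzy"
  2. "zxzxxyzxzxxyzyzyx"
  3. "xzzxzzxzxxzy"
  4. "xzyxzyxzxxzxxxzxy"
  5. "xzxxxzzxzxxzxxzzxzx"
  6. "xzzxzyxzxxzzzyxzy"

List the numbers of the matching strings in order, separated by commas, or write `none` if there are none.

1. "xzzxzzxzy" → match
2 → no match — must start with "xz"
3. "xzzxzzxzxxzy" → match
4 → no match
5 → no match
6 → no match

1, 3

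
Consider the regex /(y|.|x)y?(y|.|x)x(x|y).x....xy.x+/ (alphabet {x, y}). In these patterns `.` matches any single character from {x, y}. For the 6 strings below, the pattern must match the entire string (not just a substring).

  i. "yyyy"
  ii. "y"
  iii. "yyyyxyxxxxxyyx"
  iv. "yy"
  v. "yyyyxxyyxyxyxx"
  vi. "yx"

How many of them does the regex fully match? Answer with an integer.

i → no match — must end with "x"
ii → no match — must end with "x"
iii → no match
iv → no match — must end with "x"
v → no match
vi → no match
Total matched: 0

0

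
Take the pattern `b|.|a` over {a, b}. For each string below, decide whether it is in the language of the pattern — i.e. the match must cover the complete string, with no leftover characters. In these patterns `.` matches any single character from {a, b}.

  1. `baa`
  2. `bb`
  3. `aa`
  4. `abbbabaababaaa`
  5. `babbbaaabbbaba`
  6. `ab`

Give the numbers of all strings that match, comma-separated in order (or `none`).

1 → no match
2 → no match
3 → no match
4 → no match
5 → no match
6 → no match

none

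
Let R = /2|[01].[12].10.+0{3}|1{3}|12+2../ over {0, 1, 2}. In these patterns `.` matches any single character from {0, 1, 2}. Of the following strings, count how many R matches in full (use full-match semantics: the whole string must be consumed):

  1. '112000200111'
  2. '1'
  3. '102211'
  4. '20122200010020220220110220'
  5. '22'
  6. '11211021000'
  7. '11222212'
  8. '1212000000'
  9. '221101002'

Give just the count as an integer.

1 → no match
2 → no match
3 → no match
4 → no match
5 → no match
6 → match
7 → no match
8 → no match
9 → no match
Total matched: 1

1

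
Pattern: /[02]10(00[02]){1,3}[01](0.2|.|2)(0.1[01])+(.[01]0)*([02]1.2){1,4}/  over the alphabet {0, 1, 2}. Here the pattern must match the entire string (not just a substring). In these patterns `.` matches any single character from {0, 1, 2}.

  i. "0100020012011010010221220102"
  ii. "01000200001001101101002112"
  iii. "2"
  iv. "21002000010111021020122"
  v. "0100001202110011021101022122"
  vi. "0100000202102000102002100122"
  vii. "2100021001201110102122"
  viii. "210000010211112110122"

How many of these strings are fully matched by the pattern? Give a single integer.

3

i → no match
ii → match
iii. "2" → no match
iv → no match
v → match
vi → match
vii → no match
viii → no match
Total matched: 3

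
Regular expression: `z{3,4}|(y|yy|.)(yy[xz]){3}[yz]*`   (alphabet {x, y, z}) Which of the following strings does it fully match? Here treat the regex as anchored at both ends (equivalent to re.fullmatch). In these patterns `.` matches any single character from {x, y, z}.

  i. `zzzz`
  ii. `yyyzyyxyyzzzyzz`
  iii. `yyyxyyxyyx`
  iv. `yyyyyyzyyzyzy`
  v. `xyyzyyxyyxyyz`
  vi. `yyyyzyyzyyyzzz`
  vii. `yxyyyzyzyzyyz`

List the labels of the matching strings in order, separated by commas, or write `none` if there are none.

i, ii, iii, v

i → match
ii → match
iii → match
iv → no match
v → match
vi → no match
vii → no match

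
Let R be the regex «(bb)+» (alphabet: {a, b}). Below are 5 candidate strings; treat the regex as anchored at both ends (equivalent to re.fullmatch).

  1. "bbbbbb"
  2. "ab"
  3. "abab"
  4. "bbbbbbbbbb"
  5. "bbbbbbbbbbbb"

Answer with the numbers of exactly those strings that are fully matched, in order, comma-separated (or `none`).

1 → match
2 → no match — must start with "bb"
3 → no match — must start with "bb"
4 → match
5 → match

1, 4, 5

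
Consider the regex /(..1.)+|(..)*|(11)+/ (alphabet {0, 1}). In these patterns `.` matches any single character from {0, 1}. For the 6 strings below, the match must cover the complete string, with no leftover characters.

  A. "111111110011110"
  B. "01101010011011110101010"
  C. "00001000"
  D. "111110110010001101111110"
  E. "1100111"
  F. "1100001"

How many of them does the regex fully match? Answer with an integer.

A → no match
B → no match
C. "00001000" → match
D → match
E. "1100111" → no match
F. "1100001" → no match
Total matched: 2

2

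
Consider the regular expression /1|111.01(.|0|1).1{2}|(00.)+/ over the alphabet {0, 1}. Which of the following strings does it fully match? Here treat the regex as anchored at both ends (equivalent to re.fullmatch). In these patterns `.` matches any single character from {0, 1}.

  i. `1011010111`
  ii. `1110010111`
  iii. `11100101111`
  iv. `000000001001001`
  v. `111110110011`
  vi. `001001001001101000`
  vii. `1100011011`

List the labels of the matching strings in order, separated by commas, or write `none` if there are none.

ii, iv

i → no match
ii → match
iii → no match
iv → match
v → no match
vi → no match
vii → no match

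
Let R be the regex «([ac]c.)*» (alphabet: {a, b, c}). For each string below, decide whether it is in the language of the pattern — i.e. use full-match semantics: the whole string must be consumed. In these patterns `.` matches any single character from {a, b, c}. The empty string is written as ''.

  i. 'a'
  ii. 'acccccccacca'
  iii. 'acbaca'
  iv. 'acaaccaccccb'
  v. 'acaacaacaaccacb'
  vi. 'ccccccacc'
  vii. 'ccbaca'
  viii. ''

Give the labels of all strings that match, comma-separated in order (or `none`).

ii, iii, iv, v, vi, vii, viii

i → no match
ii → match
iii → match
iv → match
v → match
vi → match
vii → match
viii → match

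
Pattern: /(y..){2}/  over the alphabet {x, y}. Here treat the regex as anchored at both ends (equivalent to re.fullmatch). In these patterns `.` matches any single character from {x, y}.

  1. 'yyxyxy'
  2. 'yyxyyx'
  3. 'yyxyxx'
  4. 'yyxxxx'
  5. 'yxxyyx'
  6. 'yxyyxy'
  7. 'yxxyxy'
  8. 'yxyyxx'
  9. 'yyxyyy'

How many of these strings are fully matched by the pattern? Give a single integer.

1 → match
2 → match
3 → match
4 → no match
5 → match
6 → match
7 → match
8 → match
9 → match
Total matched: 8

8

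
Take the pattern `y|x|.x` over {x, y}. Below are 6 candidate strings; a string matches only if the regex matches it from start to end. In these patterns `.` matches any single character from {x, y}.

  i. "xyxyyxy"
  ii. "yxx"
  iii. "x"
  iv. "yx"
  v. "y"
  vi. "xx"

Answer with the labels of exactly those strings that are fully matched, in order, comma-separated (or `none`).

iii, iv, v, vi

i → no match
ii → no match
iii → match
iv → match
v → match
vi → match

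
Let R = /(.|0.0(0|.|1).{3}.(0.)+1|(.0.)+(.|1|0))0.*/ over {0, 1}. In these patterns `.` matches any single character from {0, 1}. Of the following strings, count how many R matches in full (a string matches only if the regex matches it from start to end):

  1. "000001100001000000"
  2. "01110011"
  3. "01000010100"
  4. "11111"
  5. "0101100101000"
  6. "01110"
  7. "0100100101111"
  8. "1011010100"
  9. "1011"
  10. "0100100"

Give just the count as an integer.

1 → match
2 → no match
3 → no match
4 → no match
5 → no match
6 → no match
7 → no match
8 → match
9 → match
10 → no match
Total matched: 3

3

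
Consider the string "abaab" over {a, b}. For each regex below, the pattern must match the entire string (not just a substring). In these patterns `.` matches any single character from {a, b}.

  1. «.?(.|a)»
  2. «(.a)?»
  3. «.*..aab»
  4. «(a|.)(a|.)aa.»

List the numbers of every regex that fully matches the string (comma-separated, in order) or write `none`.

1 → no match
2 → no match
3 → match
4 → match

3, 4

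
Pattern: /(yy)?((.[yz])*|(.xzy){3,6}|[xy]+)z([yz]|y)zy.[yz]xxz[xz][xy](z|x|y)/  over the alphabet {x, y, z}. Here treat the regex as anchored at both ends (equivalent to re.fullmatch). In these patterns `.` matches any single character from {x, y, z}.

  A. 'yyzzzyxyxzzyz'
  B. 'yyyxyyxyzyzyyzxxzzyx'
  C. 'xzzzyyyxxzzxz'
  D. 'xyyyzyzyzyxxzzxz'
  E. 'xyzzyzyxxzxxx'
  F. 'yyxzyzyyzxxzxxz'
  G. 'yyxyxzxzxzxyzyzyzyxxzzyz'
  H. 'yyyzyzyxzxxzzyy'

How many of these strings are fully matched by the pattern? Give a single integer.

6

A → no match
B → match
C → match
D → match
E → no match
F → match
G → match
H → match
Total matched: 6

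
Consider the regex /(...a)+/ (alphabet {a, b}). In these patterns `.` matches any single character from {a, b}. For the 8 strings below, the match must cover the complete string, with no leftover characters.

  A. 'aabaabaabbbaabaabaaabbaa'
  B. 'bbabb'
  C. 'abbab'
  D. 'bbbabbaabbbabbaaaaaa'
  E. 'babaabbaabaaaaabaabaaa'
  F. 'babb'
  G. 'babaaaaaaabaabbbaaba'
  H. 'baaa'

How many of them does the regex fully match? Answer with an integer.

A → match
B → no match — must end with 'a'
C → no match — must end with 'a'
D → match
E → no match
F → no match — must end with 'a'
G → no match
H → match
Total matched: 3

3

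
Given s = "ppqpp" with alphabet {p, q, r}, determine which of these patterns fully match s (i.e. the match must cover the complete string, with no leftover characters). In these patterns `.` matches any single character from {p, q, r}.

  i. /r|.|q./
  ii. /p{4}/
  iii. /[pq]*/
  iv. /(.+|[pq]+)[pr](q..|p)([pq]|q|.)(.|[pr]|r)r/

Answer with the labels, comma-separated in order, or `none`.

iii

i → no match
ii → no match
iii → match
iv → no match — must end with "r"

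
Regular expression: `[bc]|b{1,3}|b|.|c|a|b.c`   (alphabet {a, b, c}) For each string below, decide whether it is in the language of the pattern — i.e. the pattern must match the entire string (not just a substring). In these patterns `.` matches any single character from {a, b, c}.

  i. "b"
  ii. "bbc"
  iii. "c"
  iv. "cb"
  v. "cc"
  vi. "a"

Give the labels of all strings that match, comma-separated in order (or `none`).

i → match
ii → match
iii → match
iv → no match
v → no match
vi → match

i, ii, iii, vi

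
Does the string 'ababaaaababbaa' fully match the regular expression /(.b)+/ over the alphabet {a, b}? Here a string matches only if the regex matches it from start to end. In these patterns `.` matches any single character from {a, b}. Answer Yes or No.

No

Every match must end with 'b', but 'ababaaaababbaa' does not.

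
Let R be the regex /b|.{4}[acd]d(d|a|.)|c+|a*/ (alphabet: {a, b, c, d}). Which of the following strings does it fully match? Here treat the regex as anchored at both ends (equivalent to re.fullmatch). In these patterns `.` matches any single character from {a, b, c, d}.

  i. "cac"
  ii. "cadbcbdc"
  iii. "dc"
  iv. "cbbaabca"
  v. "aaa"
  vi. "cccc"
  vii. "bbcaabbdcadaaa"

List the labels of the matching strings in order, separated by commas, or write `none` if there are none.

i → no match
ii → no match
iii → no match
iv → no match
v → match
vi → match
vii → no match

v, vi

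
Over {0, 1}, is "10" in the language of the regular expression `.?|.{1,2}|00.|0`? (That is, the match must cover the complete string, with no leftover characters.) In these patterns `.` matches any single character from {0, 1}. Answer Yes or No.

Yes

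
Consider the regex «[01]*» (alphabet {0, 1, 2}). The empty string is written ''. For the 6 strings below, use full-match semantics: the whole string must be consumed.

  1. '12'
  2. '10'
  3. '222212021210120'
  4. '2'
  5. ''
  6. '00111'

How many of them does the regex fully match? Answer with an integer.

1 → no match
2 → match
3 → no match
4 → no match
5 → match
6 → match
Total matched: 3

3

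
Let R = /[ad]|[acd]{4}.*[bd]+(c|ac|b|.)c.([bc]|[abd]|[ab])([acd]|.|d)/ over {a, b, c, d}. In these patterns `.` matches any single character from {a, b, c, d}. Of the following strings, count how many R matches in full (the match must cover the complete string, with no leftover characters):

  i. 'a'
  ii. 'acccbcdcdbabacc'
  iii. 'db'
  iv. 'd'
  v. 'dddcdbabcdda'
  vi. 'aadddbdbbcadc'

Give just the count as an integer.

i → match
ii → no match
iii → no match
iv → match
v → no match
vi → match
Total matched: 3

3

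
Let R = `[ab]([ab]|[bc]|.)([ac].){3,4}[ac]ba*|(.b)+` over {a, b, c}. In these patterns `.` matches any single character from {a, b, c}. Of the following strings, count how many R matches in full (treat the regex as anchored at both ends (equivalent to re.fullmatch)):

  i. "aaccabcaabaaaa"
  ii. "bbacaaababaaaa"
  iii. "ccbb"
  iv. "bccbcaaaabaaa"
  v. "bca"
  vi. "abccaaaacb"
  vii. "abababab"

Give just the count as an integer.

5

i → match
ii → match
iii → no match
iv → match
v → no match
vi → match
vii → match
Total matched: 5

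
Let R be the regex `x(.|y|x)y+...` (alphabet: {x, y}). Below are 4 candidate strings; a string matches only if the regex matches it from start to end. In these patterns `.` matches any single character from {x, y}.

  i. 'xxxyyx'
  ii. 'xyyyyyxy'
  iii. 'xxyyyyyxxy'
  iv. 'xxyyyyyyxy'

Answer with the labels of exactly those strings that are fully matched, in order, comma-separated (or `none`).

ii, iii, iv

i → no match
ii → match
iii → match
iv → match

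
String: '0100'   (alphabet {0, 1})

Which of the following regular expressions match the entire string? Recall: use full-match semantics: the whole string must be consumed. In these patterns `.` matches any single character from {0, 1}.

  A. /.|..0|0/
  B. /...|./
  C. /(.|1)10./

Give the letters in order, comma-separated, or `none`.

C

A → no match
B → no match
C → match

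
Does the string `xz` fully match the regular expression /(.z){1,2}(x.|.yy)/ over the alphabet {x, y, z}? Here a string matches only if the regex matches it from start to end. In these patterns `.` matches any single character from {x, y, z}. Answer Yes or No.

No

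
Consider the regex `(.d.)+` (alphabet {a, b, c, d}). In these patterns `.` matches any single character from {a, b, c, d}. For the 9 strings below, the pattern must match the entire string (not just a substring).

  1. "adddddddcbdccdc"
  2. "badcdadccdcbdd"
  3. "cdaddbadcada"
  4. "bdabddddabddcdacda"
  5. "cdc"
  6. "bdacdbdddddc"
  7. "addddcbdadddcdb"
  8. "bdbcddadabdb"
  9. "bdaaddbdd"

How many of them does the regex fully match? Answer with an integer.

1 → match
2 → no match
3 → match
4 → match
5 → match
6 → match
7 → match
8 → match
9 → match
Total matched: 8

8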